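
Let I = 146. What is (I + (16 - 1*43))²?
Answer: 14161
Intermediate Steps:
(I + (16 - 1*43))² = (146 + (16 - 1*43))² = (146 + (16 - 43))² = (146 - 27)² = 119² = 14161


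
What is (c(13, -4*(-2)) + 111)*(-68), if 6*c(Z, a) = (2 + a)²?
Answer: -26044/3 ≈ -8681.3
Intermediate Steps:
c(Z, a) = (2 + a)²/6
(c(13, -4*(-2)) + 111)*(-68) = ((2 - 4*(-2))²/6 + 111)*(-68) = ((2 + 8)²/6 + 111)*(-68) = ((⅙)*10² + 111)*(-68) = ((⅙)*100 + 111)*(-68) = (50/3 + 111)*(-68) = (383/3)*(-68) = -26044/3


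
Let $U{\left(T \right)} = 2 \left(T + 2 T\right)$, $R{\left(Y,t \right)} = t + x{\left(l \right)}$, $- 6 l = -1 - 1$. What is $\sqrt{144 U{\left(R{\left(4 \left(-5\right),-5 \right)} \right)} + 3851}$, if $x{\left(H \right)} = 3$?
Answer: $\sqrt{2123} \approx 46.076$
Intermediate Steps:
$l = \frac{1}{3}$ ($l = - \frac{-1 - 1}{6} = \left(- \frac{1}{6}\right) \left(-2\right) = \frac{1}{3} \approx 0.33333$)
$R{\left(Y,t \right)} = 3 + t$ ($R{\left(Y,t \right)} = t + 3 = 3 + t$)
$U{\left(T \right)} = 6 T$ ($U{\left(T \right)} = 2 \cdot 3 T = 6 T$)
$\sqrt{144 U{\left(R{\left(4 \left(-5\right),-5 \right)} \right)} + 3851} = \sqrt{144 \cdot 6 \left(3 - 5\right) + 3851} = \sqrt{144 \cdot 6 \left(-2\right) + 3851} = \sqrt{144 \left(-12\right) + 3851} = \sqrt{-1728 + 3851} = \sqrt{2123}$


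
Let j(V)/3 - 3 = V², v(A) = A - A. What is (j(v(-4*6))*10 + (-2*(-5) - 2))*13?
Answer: 1274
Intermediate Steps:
v(A) = 0
j(V) = 9 + 3*V²
(j(v(-4*6))*10 + (-2*(-5) - 2))*13 = ((9 + 3*0²)*10 + (-2*(-5) - 2))*13 = ((9 + 3*0)*10 + (10 - 2))*13 = ((9 + 0)*10 + 8)*13 = (9*10 + 8)*13 = (90 + 8)*13 = 98*13 = 1274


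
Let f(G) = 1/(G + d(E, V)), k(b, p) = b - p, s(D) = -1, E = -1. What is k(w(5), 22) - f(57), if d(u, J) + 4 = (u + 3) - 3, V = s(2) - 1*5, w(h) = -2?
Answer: -1249/52 ≈ -24.019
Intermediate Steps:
V = -6 (V = -1 - 1*5 = -1 - 5 = -6)
d(u, J) = -4 + u (d(u, J) = -4 + ((u + 3) - 3) = -4 + ((3 + u) - 3) = -4 + u)
f(G) = 1/(-5 + G) (f(G) = 1/(G + (-4 - 1)) = 1/(G - 5) = 1/(-5 + G))
k(w(5), 22) - f(57) = (-2 - 1*22) - 1/(-5 + 57) = (-2 - 22) - 1/52 = -24 - 1*1/52 = -24 - 1/52 = -1249/52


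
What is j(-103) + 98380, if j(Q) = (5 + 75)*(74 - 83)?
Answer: 97660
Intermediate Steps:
j(Q) = -720 (j(Q) = 80*(-9) = -720)
j(-103) + 98380 = -720 + 98380 = 97660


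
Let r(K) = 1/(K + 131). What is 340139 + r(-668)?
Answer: 182654642/537 ≈ 3.4014e+5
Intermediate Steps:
r(K) = 1/(131 + K)
340139 + r(-668) = 340139 + 1/(131 - 668) = 340139 + 1/(-537) = 340139 - 1/537 = 182654642/537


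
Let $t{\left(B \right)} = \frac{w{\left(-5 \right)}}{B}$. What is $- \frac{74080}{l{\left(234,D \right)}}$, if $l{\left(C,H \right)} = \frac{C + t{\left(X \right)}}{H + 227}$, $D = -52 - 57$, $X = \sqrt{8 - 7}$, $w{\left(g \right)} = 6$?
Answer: $- \frac{109268}{3} \approx -36423.0$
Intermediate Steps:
$X = 1$ ($X = \sqrt{1} = 1$)
$t{\left(B \right)} = \frac{6}{B}$
$D = -109$ ($D = -52 - 57 = -109$)
$l{\left(C,H \right)} = \frac{6 + C}{227 + H}$ ($l{\left(C,H \right)} = \frac{C + \frac{6}{1}}{H + 227} = \frac{C + 6 \cdot 1}{227 + H} = \frac{C + 6}{227 + H} = \frac{6 + C}{227 + H}$)
$- \frac{74080}{l{\left(234,D \right)}} = - \frac{74080}{\frac{1}{227 - 109} \left(6 + 234\right)} = - \frac{74080}{\frac{1}{118} \cdot 240} = - \frac{74080}{\frac{120}{59}} = \left(-74080\right) \frac{59}{120} = - \frac{109268}{3}$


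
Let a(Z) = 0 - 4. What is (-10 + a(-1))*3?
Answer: -42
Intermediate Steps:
a(Z) = -4
(-10 + a(-1))*3 = (-10 - 4)*3 = -14*3 = -42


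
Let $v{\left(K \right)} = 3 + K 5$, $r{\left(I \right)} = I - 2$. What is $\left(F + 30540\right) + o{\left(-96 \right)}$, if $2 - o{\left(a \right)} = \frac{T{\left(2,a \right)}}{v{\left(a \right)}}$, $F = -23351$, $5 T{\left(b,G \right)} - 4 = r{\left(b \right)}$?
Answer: $\frac{17150539}{2385} \approx 7191.0$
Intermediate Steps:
$r{\left(I \right)} = -2 + I$
$T{\left(b,G \right)} = \frac{2}{5} + \frac{b}{5}$ ($T{\left(b,G \right)} = \frac{4}{5} + \frac{-2 + b}{5} = \frac{4}{5} + \left(- \frac{2}{5} + \frac{b}{5}\right) = \frac{2}{5} + \frac{b}{5}$)
$v{\left(K \right)} = 3 + 5 K$
$o{\left(a \right)} = 2 - \frac{4}{5 \left(3 + 5 a\right)}$ ($o{\left(a \right)} = 2 - \frac{\frac{2}{5} + \frac{1}{5} \cdot 2}{3 + 5 a} = 2 - \frac{\frac{2}{5} + \frac{2}{5}}{3 + 5 a} = 2 - \frac{4}{5 \left(3 + 5 a\right)}$)
$\left(F + 30540\right) + o{\left(-96 \right)} = \left(-23351 + 30540\right) + \frac{2 \left(13 + 25 \left(-96\right)\right)}{5 \left(3 + 5 \left(-96\right)\right)} = 7189 + \frac{2 \left(13 - 2400\right)}{5 \left(3 - 480\right)} = 7189 + \frac{2}{5} \frac{1}{-477} \left(-2387\right) = 7189 + \frac{2}{5} \left(- \frac{1}{477}\right) \left(-2387\right) = 7189 + \frac{4774}{2385} = \frac{17150539}{2385}$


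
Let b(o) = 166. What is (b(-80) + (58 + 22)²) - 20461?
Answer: -13895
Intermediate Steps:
(b(-80) + (58 + 22)²) - 20461 = (166 + (58 + 22)²) - 20461 = (166 + 80²) - 20461 = (166 + 6400) - 20461 = 6566 - 20461 = -13895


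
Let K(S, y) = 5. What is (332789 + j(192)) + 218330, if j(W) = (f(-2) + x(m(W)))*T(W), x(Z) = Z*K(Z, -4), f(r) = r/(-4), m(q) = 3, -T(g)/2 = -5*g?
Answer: 580879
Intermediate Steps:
T(g) = 10*g (T(g) = -(-10)*g = 10*g)
f(r) = -r/4 (f(r) = r*(-1/4) = -r/4)
x(Z) = 5*Z (x(Z) = Z*5 = 5*Z)
j(W) = 155*W (j(W) = (-1/4*(-2) + 5*3)*(10*W) = (1/2 + 15)*(10*W) = 31*(10*W)/2 = 155*W)
(332789 + j(192)) + 218330 = (332789 + 155*192) + 218330 = (332789 + 29760) + 218330 = 362549 + 218330 = 580879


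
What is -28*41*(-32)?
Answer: 36736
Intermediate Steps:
-28*41*(-32) = -1148*(-32) = 36736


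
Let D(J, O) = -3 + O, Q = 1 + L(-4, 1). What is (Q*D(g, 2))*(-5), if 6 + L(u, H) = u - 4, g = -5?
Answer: -65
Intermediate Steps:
L(u, H) = -10 + u (L(u, H) = -6 + (u - 4) = -6 + (-4 + u) = -10 + u)
Q = -13 (Q = 1 + (-10 - 4) = 1 - 14 = -13)
(Q*D(g, 2))*(-5) = -13*(-3 + 2)*(-5) = -13*(-1)*(-5) = 13*(-5) = -65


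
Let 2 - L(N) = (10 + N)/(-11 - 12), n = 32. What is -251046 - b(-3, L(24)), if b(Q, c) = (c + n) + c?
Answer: -5774954/23 ≈ -2.5109e+5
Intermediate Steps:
L(N) = 56/23 + N/23 (L(N) = 2 - (10 + N)/(-11 - 12) = 2 - (10 + N)/(-23) = 2 - (10 + N)*(-1)/23 = 2 - (-10/23 - N/23) = 2 + (10/23 + N/23) = 56/23 + N/23)
b(Q, c) = 32 + 2*c (b(Q, c) = (c + 32) + c = (32 + c) + c = 32 + 2*c)
-251046 - b(-3, L(24)) = -251046 - (32 + 2*(56/23 + (1/23)*24)) = -251046 - (32 + 2*(56/23 + 24/23)) = -251046 - (32 + 2*(80/23)) = -251046 - (32 + 160/23) = -251046 - 1*896/23 = -251046 - 896/23 = -5774954/23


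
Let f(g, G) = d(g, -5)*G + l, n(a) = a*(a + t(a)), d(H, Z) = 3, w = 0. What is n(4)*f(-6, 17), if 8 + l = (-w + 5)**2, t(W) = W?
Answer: 2176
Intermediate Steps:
n(a) = 2*a**2 (n(a) = a*(a + a) = a*(2*a) = 2*a**2)
l = 17 (l = -8 + (-1*0 + 5)**2 = -8 + (0 + 5)**2 = -8 + 5**2 = -8 + 25 = 17)
f(g, G) = 17 + 3*G (f(g, G) = 3*G + 17 = 17 + 3*G)
n(4)*f(-6, 17) = (2*4**2)*(17 + 3*17) = (2*16)*(17 + 51) = 32*68 = 2176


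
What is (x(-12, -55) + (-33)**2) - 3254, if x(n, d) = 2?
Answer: -2163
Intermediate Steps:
(x(-12, -55) + (-33)**2) - 3254 = (2 + (-33)**2) - 3254 = (2 + 1089) - 3254 = 1091 - 3254 = -2163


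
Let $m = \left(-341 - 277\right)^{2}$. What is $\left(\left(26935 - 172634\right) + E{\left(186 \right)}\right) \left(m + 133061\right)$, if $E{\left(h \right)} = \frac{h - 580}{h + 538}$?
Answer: $- \frac{27161974876475}{362} \approx -7.5033 \cdot 10^{10}$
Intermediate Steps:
$E{\left(h \right)} = \frac{-580 + h}{538 + h}$
$m = 381924$ ($m = \left(-618\right)^{2} = 381924$)
$\left(\left(26935 - 172634\right) + E{\left(186 \right)}\right) \left(m + 133061\right) = \left(\left(26935 - 172634\right) + \frac{-580 + 186}{538 + 186}\right) \left(381924 + 133061\right) = \left(\left(26935 - 172634\right) + \frac{1}{724} \left(-394\right)\right) 514985 = \left(-145699 + \frac{1}{724} \left(-394\right)\right) 514985 = \left(-145699 - \frac{197}{362}\right) 514985 = \left(- \frac{52743235}{362}\right) 514985 = - \frac{27161974876475}{362}$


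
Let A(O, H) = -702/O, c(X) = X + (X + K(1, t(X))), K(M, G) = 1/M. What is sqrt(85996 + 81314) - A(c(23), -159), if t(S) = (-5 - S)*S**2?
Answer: 702/47 + 39*sqrt(110) ≈ 423.97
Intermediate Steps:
t(S) = S**2*(-5 - S)
c(X) = 1 + 2*X (c(X) = X + (X + 1/1) = X + (X + 1) = X + (1 + X) = 1 + 2*X)
sqrt(85996 + 81314) - A(c(23), -159) = sqrt(85996 + 81314) - (-702)/(1 + 2*23) = sqrt(167310) - (-702)/(1 + 46) = 39*sqrt(110) - (-702)/47 = 39*sqrt(110) - 1*(-702/47) = 39*sqrt(110) + 702/47 = 702/47 + 39*sqrt(110)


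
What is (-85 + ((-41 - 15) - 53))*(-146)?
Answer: 28324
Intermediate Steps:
(-85 + ((-41 - 15) - 53))*(-146) = (-85 + (-56 - 53))*(-146) = (-85 - 109)*(-146) = -194*(-146) = 28324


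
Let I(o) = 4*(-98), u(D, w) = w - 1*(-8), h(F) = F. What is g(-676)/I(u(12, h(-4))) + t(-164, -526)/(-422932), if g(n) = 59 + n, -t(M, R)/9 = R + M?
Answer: 64628681/41447336 ≈ 1.5593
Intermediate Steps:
u(D, w) = 8 + w (u(D, w) = w + 8 = 8 + w)
t(M, R) = -9*M - 9*R (t(M, R) = -9*(R + M) = -9*(M + R) = -9*M - 9*R)
I(o) = -392
g(-676)/I(u(12, h(-4))) + t(-164, -526)/(-422932) = (59 - 676)/(-392) + (-9*(-164) - 9*(-526))/(-422932) = -617*(-1/392) + (1476 + 4734)*(-1/422932) = 617/392 + 6210*(-1/422932) = 617/392 - 3105/211466 = 64628681/41447336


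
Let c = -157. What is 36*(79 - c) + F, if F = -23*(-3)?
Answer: 8565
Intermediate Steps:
F = 69
36*(79 - c) + F = 36*(79 - 1*(-157)) + 69 = 36*(79 + 157) + 69 = 36*236 + 69 = 8496 + 69 = 8565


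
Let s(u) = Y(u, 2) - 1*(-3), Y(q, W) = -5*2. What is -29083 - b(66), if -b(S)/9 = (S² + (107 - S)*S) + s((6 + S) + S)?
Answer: 34412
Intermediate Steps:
Y(q, W) = -10
s(u) = -7 (s(u) = -10 - 1*(-3) = -10 + 3 = -7)
b(S) = 63 - 9*S² - 9*S*(107 - S) (b(S) = -9*((S² + (107 - S)*S) - 7) = -9*((S² + S*(107 - S)) - 7) = -9*(-7 + S² + S*(107 - S)) = 63 - 9*S² - 9*S*(107 - S))
-29083 - b(66) = -29083 - (63 - 963*66) = -29083 - (63 - 63558) = -29083 - 1*(-63495) = -29083 + 63495 = 34412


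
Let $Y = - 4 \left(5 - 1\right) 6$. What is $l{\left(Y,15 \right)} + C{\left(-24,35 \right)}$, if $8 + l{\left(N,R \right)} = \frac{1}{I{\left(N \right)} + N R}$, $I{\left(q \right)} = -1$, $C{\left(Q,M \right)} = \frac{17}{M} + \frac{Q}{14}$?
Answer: $- \frac{465478}{50435} \approx -9.2293$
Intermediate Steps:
$C{\left(Q,M \right)} = \frac{17}{M} + \frac{Q}{14}$ ($C{\left(Q,M \right)} = \frac{17}{M} + Q \frac{1}{14} = \frac{17}{M} + \frac{Q}{14}$)
$Y = -96$ ($Y = - 4 \cdot 4 \cdot 6 = \left(-4\right) 24 = -96$)
$l{\left(N,R \right)} = -8 + \frac{1}{-1 + N R}$
$l{\left(Y,15 \right)} + C{\left(-24,35 \right)} = \frac{9 - \left(-768\right) 15}{-1 - 1440} + \left(\frac{17}{35} + \frac{1}{14} \left(-24\right)\right) = \frac{9 + 11520}{-1 - 1440} + \left(17 \cdot \frac{1}{35} - \frac{12}{7}\right) = \frac{1}{-1441} \cdot 11529 + \left(\frac{17}{35} - \frac{12}{7}\right) = \left(- \frac{1}{1441}\right) 11529 - \frac{43}{35} = - \frac{11529}{1441} - \frac{43}{35} = - \frac{465478}{50435}$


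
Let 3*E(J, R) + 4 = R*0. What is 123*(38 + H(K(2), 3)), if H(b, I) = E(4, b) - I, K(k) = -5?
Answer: 4141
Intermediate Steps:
E(J, R) = -4/3 (E(J, R) = -4/3 + (R*0)/3 = -4/3 + (⅓)*0 = -4/3 + 0 = -4/3)
H(b, I) = -4/3 - I
123*(38 + H(K(2), 3)) = 123*(38 + (-4/3 - 1*3)) = 123*(38 + (-4/3 - 3)) = 123*(38 - 13/3) = 123*(101/3) = 4141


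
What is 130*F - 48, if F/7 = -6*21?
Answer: -114708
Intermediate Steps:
F = -882 (F = 7*(-6*21) = 7*(-126) = -882)
130*F - 48 = 130*(-882) - 48 = -114660 - 48 = -114708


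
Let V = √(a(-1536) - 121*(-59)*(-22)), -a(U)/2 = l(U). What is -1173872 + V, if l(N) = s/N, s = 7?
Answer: -1173872 + I*√361861611/48 ≈ -1.1739e+6 + 396.31*I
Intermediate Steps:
l(N) = 7/N
a(U) = -14/U
V = I*√361861611/48 (V = √(-14/(-1536) - 121*(-59)*(-22)) = √(-14*(-1/1536) + 7139*(-22)) = √(7/768 - 157058) = √(-120620537/768) = I*√361861611/48 ≈ 396.31*I)
-1173872 + V = -1173872 + I*√361861611/48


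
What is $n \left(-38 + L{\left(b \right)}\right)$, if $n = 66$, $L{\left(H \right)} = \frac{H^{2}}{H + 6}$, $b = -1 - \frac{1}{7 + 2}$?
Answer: $- \frac{7474}{3} \approx -2491.3$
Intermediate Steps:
$b = - \frac{10}{9}$ ($b = -1 - \frac{1}{9} = - \frac{10}{9} \approx -1.1111$)
$L{\left(H \right)} = \frac{H^{2}}{6 + H}$
$n \left(-38 + L{\left(b \right)}\right) = 66 \left(-38 + \frac{\left(- \frac{10}{9}\right)^{2}}{6 - \frac{10}{9}}\right) = 66 \left(-38 + \frac{100}{81 \cdot \frac{44}{9}}\right) = 66 \left(-38 + \frac{100}{81} \cdot \frac{9}{44}\right) = 66 \left(-38 + \frac{25}{99}\right) = 66 \left(- \frac{3737}{99}\right) = - \frac{7474}{3}$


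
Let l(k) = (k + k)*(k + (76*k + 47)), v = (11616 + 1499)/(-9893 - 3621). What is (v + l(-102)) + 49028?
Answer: 22185326069/13514 ≈ 1.6417e+6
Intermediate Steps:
v = -13115/13514 (v = 13115/(-13514) = 13115*(-1/13514) = -13115/13514 ≈ -0.97048)
l(k) = 2*k*(47 + 77*k) (l(k) = (2*k)*(k + (47 + 76*k)) = (2*k)*(47 + 77*k) = 2*k*(47 + 77*k))
(v + l(-102)) + 49028 = (-13115/13514 + 2*(-102)*(47 + 77*(-102))) + 49028 = (-13115/13514 + 2*(-102)*(47 - 7854)) + 49028 = (-13115/13514 + 2*(-102)*(-7807)) + 49028 = (-13115/13514 + 1592628) + 49028 = 21522761677/13514 + 49028 = 22185326069/13514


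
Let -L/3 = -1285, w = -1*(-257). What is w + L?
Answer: 4112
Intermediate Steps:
w = 257
L = 3855 (L = -3*(-1285) = 3855)
w + L = 257 + 3855 = 4112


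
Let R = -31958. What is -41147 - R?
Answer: -9189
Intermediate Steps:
-41147 - R = -41147 - 1*(-31958) = -41147 + 31958 = -9189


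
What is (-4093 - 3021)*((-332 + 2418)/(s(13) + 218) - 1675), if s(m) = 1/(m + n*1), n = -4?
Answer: 23257451614/1963 ≈ 1.1848e+7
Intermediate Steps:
s(m) = 1/(-4 + m) (s(m) = 1/(m - 4*1) = 1/(m - 4) = 1/(-4 + m))
(-4093 - 3021)*((-332 + 2418)/(s(13) + 218) - 1675) = (-4093 - 3021)*((-332 + 2418)/(1/(-4 + 13) + 218) - 1675) = -7114*(2086/(1/9 + 218) - 1675) = -7114*(2086/(⅑ + 218) - 1675) = -7114*(2086/(1963/9) - 1675) = -7114*(2086*(9/1963) - 1675) = -7114*(18774/1963 - 1675) = -7114*(-3269251/1963) = 23257451614/1963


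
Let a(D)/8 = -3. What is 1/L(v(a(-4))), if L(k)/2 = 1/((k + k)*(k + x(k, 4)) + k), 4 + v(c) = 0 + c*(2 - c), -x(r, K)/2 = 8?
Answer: 404118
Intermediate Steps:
x(r, K) = -16 (x(r, K) = -2*8 = -16)
a(D) = -24 (a(D) = 8*(-3) = -24)
v(c) = -4 + c*(2 - c) (v(c) = -4 + (0 + c*(2 - c)) = -4 + c*(2 - c))
L(k) = 2/(k + 2*k*(-16 + k)) (L(k) = 2/((k + k)*(k - 16) + k) = 2/((2*k)*(-16 + k) + k) = 2/(2*k*(-16 + k) + k) = 2/(k + 2*k*(-16 + k)))
1/L(v(a(-4))) = 1/(2/((-4 - 1*(-24)² + 2*(-24))*(-31 + 2*(-4 - 1*(-24)² + 2*(-24))))) = 1/(2/((-4 - 1*576 - 48)*(-31 + 2*(-4 - 1*576 - 48)))) = 1/(2/((-4 - 576 - 48)*(-31 + 2*(-4 - 576 - 48)))) = 1/(2/(-628*(-31 + 2*(-628)))) = 1/(2*(-1/628)/(-31 - 1256)) = 1/(2*(-1/628)/(-1287)) = 1/(2*(-1/628)*(-1/1287)) = 1/(1/404118) = 404118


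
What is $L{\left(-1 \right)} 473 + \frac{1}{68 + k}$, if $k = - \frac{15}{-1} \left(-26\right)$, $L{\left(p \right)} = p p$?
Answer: $\frac{152305}{322} \approx 473.0$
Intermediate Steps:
$L{\left(p \right)} = p^{2}$
$k = -390$ ($k = \left(-15\right) \left(-1\right) \left(-26\right) = 15 \left(-26\right) = -390$)
$L{\left(-1 \right)} 473 + \frac{1}{68 + k} = \left(-1\right)^{2} \cdot 473 + \frac{1}{68 - 390} = 1 \cdot 473 + \frac{1}{-322} = 473 - \frac{1}{322} = \frac{152305}{322}$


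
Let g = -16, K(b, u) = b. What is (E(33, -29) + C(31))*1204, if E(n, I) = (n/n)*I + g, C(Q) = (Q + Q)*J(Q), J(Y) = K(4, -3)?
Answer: 244412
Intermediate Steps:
J(Y) = 4
C(Q) = 8*Q (C(Q) = (Q + Q)*4 = (2*Q)*4 = 8*Q)
E(n, I) = -16 + I (E(n, I) = (n/n)*I - 16 = 1*I - 16 = I - 16 = -16 + I)
(E(33, -29) + C(31))*1204 = ((-16 - 29) + 8*31)*1204 = (-45 + 248)*1204 = 203*1204 = 244412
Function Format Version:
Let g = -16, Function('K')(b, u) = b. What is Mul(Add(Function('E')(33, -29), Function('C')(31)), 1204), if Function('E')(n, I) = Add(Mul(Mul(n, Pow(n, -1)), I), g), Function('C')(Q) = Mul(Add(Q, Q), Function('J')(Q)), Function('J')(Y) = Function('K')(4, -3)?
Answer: 244412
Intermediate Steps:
Function('J')(Y) = 4
Function('C')(Q) = Mul(8, Q) (Function('C')(Q) = Mul(Add(Q, Q), 4) = Mul(Mul(2, Q), 4) = Mul(8, Q))
Function('E')(n, I) = Add(-16, I) (Function('E')(n, I) = Add(Mul(Mul(n, Pow(n, -1)), I), -16) = Add(Mul(1, I), -16) = Add(I, -16) = Add(-16, I))
Mul(Add(Function('E')(33, -29), Function('C')(31)), 1204) = Mul(Add(Add(-16, -29), Mul(8, 31)), 1204) = Mul(Add(-45, 248), 1204) = Mul(203, 1204) = 244412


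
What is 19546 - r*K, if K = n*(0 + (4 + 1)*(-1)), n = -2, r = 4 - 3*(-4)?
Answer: 19386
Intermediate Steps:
r = 16 (r = 4 + 12 = 16)
K = 10 (K = -2*(0 + (4 + 1)*(-1)) = -2*(0 + 5*(-1)) = -2*(0 - 5) = -2*(-5) = 10)
19546 - r*K = 19546 - 16*10 = 19546 - 1*160 = 19546 - 160 = 19386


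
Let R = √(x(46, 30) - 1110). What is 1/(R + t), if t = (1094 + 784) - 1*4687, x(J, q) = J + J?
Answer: -2809/7891499 - I*√1018/7891499 ≈ -0.00035595 - 4.0431e-6*I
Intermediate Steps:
x(J, q) = 2*J
R = I*√1018 (R = √(2*46 - 1110) = √(92 - 1110) = √(-1018) = I*√1018 ≈ 31.906*I)
t = -2809 (t = 1878 - 4687 = -2809)
1/(R + t) = 1/(I*√1018 - 2809) = 1/(-2809 + I*√1018)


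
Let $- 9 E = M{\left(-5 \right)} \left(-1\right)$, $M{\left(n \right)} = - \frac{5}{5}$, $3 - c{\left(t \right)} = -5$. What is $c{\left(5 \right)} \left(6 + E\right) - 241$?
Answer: $- \frac{1745}{9} \approx -193.89$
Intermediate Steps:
$c{\left(t \right)} = 8$ ($c{\left(t \right)} = 3 - -5 = 3 + 5 = 8$)
$M{\left(n \right)} = -1$ ($M{\left(n \right)} = \left(-5\right) \frac{1}{5} = -1$)
$E = - \frac{1}{9}$ ($E = - \frac{\left(-1\right) \left(-1\right)}{9} = \left(- \frac{1}{9}\right) 1 = - \frac{1}{9} \approx -0.11111$)
$c{\left(5 \right)} \left(6 + E\right) - 241 = 8 \left(6 - \frac{1}{9}\right) - 241 = 8 \cdot \frac{53}{9} - 241 = \frac{424}{9} - 241 = - \frac{1745}{9}$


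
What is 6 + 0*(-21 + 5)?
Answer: 6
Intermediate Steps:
6 + 0*(-21 + 5) = 6 + 0*(-16) = 6 + 0 = 6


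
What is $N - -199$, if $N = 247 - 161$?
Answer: $285$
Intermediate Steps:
$N = 86$ ($N = 247 - 161 = 86$)
$N - -199 = 86 - -199 = 86 + 199 = 285$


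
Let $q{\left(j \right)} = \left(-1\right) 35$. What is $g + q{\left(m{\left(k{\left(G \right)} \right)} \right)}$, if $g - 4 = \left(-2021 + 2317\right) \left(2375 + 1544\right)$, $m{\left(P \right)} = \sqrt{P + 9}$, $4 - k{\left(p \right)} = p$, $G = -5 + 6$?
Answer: $1159993$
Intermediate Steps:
$G = 1$
$k{\left(p \right)} = 4 - p$
$m{\left(P \right)} = \sqrt{9 + P}$
$q{\left(j \right)} = -35$
$g = 1160028$ ($g = 4 + \left(-2021 + 2317\right) \left(2375 + 1544\right) = 4 + 296 \cdot 3919 = 4 + 1160024 = 1160028$)
$g + q{\left(m{\left(k{\left(G \right)} \right)} \right)} = 1160028 - 35 = 1159993$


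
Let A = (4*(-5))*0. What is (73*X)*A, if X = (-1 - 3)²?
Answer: 0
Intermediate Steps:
X = 16 (X = (-4)² = 16)
A = 0 (A = -20*0 = 0)
(73*X)*A = (73*16)*0 = 1168*0 = 0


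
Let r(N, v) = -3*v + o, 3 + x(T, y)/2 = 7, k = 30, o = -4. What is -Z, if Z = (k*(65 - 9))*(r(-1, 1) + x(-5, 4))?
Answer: -1680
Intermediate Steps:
x(T, y) = 8 (x(T, y) = -6 + 2*7 = -6 + 14 = 8)
r(N, v) = -4 - 3*v (r(N, v) = -3*v - 4 = -4 - 3*v)
Z = 1680 (Z = (30*(65 - 9))*((-4 - 3*1) + 8) = (30*56)*((-4 - 3) + 8) = 1680*(-7 + 8) = 1680*1 = 1680)
-Z = -1*1680 = -1680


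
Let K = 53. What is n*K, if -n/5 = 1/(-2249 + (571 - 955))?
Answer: 265/2633 ≈ 0.10065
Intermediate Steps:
n = 5/2633 (n = -5/(-2249 + (571 - 955)) = -5/(-2249 - 384) = -5/(-2633) = -5*(-1/2633) = 5/2633 ≈ 0.0018990)
n*K = (5/2633)*53 = 265/2633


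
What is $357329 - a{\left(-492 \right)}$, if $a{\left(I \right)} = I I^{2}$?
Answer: $119452817$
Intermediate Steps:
$a{\left(I \right)} = I^{3}$
$357329 - a{\left(-492 \right)} = 357329 - \left(-492\right)^{3} = 357329 - -119095488 = 357329 + 119095488 = 119452817$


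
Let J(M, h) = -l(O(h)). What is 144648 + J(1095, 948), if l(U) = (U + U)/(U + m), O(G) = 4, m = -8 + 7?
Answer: 433936/3 ≈ 1.4465e+5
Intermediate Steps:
m = -1
l(U) = 2*U/(-1 + U) (l(U) = (U + U)/(U - 1) = (2*U)/(-1 + U) = 2*U/(-1 + U))
J(M, h) = -8/3 (J(M, h) = -2*4/(-1 + 4) = -2*4/3 = -1*8/3 = -8/3)
144648 + J(1095, 948) = 144648 - 8/3 = 433936/3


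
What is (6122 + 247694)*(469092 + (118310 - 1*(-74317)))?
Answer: 167954869704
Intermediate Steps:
(6122 + 247694)*(469092 + (118310 - 1*(-74317))) = 253816*(469092 + (118310 + 74317)) = 253816*(469092 + 192627) = 253816*661719 = 167954869704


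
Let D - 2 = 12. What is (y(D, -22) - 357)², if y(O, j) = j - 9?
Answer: 150544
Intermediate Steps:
D = 14 (D = 2 + 12 = 14)
y(O, j) = -9 + j
(y(D, -22) - 357)² = ((-9 - 22) - 357)² = (-31 - 357)² = (-388)² = 150544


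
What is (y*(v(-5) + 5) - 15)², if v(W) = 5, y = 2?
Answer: 25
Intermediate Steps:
(y*(v(-5) + 5) - 15)² = (2*(5 + 5) - 15)² = (2*10 - 15)² = (20 - 15)² = 5² = 25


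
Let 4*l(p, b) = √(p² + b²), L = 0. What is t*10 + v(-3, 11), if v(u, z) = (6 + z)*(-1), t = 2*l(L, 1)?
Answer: -12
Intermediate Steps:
l(p, b) = √(b² + p²)/4 (l(p, b) = √(p² + b²)/4 = √(b² + p²)/4)
t = ½ (t = 2*(√(1² + 0²)/4) = 2*(√(1 + 0)/4) = 2*(√1/4) = 2*((¼)*1) = 2*(¼) = ½ ≈ 0.50000)
v(u, z) = -6 - z
t*10 + v(-3, 11) = (½)*10 + (-6 - 1*11) = 5 + (-6 - 11) = 5 - 17 = -12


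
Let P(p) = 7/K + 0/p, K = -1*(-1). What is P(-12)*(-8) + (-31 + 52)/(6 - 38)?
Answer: -1813/32 ≈ -56.656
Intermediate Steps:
K = 1
P(p) = 7 (P(p) = 7/1 + 0/p = 7*1 + 0 = 7 + 0 = 7)
P(-12)*(-8) + (-31 + 52)/(6 - 38) = 7*(-8) + (-31 + 52)/(6 - 38) = -56 + 21/(-32) = -56 + 21*(-1/32) = -56 - 21/32 = -1813/32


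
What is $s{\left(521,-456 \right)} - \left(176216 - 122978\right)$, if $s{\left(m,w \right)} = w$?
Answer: $-53694$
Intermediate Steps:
$s{\left(521,-456 \right)} - \left(176216 - 122978\right) = -456 - \left(176216 - 122978\right) = -456 - 53238 = -53694$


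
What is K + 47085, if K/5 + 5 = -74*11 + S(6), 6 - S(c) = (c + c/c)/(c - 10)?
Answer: 172115/4 ≈ 43029.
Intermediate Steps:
S(c) = 6 - (1 + c)/(-10 + c) (S(c) = 6 - (c + c/c)/(c - 10) = 6 - (c + 1)/(-10 + c) = 6 - (1 + c)/(-10 + c))
K = -16225/4 (K = -25 + 5*(-74*11 + (-61 + 5*6)/(-10 + 6)) = -25 + 5*(-814 + (-61 + 30)/(-4)) = -25 + 5*(-814 - 1/4*(-31)) = -25 + 5*(-814 + 31/4) = -25 + 5*(-3225/4) = -25 - 16125/4 = -16225/4 ≈ -4056.3)
K + 47085 = -16225/4 + 47085 = 172115/4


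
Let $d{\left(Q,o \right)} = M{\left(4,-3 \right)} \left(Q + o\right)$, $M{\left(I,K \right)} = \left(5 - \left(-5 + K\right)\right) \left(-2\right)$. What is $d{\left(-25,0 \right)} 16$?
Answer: $10400$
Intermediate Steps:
$M{\left(I,K \right)} = -20 + 2 K$ ($M{\left(I,K \right)} = \left(10 - K\right) \left(-2\right) = -20 + 2 K$)
$d{\left(Q,o \right)} = - 26 Q - 26 o$ ($d{\left(Q,o \right)} = \left(-20 + 2 \left(-3\right)\right) \left(Q + o\right) = \left(-20 - 6\right) \left(Q + o\right) = - 26 \left(Q + o\right) = - 26 Q - 26 o$)
$d{\left(-25,0 \right)} 16 = \left(\left(-26\right) \left(-25\right) - 0\right) 16 = \left(650 + 0\right) 16 = 650 \cdot 16 = 10400$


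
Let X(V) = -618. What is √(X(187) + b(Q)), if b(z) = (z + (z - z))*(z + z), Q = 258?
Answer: √132510 ≈ 364.02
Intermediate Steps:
b(z) = 2*z² (b(z) = (z + 0)*(2*z) = z*(2*z) = 2*z²)
√(X(187) + b(Q)) = √(-618 + 2*258²) = √(-618 + 2*66564) = √(-618 + 133128) = √132510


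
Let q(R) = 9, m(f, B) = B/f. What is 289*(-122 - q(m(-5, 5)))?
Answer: -37859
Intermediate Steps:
289*(-122 - q(m(-5, 5))) = 289*(-122 - 1*9) = 289*(-122 - 9) = 289*(-131) = -37859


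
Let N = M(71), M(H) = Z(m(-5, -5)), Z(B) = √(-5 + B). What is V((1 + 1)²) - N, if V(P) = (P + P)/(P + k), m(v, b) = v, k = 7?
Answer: 8/11 - I*√10 ≈ 0.72727 - 3.1623*I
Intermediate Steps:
V(P) = 2*P/(7 + P) (V(P) = (P + P)/(P + 7) = (2*P)/(7 + P) = 2*P/(7 + P))
M(H) = I*√10 (M(H) = √(-5 - 5) = √(-10) = I*√10)
N = I*√10 ≈ 3.1623*I
V((1 + 1)²) - N = 2*(1 + 1)²/(7 + (1 + 1)²) - I*√10 = 2*2²/(7 + 2²) - I*√10 = 2*4/(7 + 4) - I*√10 = 2*4/11 - I*√10 = 2*4*(1/11) - I*√10 = 8/11 - I*√10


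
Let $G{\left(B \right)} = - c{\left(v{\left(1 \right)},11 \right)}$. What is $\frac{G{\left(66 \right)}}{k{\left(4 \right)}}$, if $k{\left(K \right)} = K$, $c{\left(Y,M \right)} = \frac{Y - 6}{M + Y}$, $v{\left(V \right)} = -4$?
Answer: $\frac{5}{14} \approx 0.35714$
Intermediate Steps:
$c{\left(Y,M \right)} = \frac{-6 + Y}{M + Y}$
$G{\left(B \right)} = \frac{10}{7}$ ($G{\left(B \right)} = - \frac{-6 - 4}{11 - 4} = - \frac{-10}{7} = \left(-1\right) \left(- \frac{10}{7}\right) = \frac{10}{7}$)
$\frac{G{\left(66 \right)}}{k{\left(4 \right)}} = \frac{10}{7 \cdot 4} = \frac{10}{7} \cdot \frac{1}{4} = \frac{5}{14}$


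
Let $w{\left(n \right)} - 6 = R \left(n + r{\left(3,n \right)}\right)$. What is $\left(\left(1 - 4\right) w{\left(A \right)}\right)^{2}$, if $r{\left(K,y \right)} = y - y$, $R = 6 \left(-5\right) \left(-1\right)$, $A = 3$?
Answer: $82944$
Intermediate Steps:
$R = 30$ ($R = \left(-30\right) \left(-1\right) = 30$)
$r{\left(K,y \right)} = 0$
$w{\left(n \right)} = 6 + 30 n$ ($w{\left(n \right)} = 6 + 30 \left(n + 0\right) = 6 + 30 n$)
$\left(\left(1 - 4\right) w{\left(A \right)}\right)^{2} = \left(\left(1 - 4\right) \left(6 + 30 \cdot 3\right)\right)^{2} = \left(- 3 \left(6 + 90\right)\right)^{2} = \left(\left(-3\right) 96\right)^{2} = \left(-288\right)^{2} = 82944$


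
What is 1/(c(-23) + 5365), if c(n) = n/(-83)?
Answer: 83/445318 ≈ 0.00018638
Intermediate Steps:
c(n) = -n/83 (c(n) = n*(-1/83) = -n/83)
1/(c(-23) + 5365) = 1/(-1/83*(-23) + 5365) = 1/(23/83 + 5365) = 1/(445318/83) = 83/445318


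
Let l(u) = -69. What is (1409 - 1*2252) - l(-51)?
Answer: -774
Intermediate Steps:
(1409 - 1*2252) - l(-51) = (1409 - 1*2252) - 1*(-69) = (1409 - 2252) + 69 = -843 + 69 = -774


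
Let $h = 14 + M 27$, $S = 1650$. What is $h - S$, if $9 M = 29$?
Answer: $-1549$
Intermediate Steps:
$M = \frac{29}{9}$ ($M = \frac{1}{9} \cdot 29 = \frac{29}{9} \approx 3.2222$)
$h = 101$ ($h = 14 + \frac{29}{9} \cdot 27 = 14 + 87 = 101$)
$h - S = 101 - 1650 = -1549$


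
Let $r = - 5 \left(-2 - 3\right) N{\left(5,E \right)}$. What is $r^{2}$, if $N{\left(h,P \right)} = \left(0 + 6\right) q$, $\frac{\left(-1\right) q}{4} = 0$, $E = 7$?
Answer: $0$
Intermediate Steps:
$q = 0$ ($q = \left(-4\right) 0 = 0$)
$N{\left(h,P \right)} = 0$ ($N{\left(h,P \right)} = \left(0 + 6\right) 0 = 6 \cdot 0 = 0$)
$r = 0$ ($r = - 5 \left(-2 - 3\right) 0 = \left(-5\right) \left(-5\right) 0 = 25 \cdot 0 = 0$)
$r^{2} = 0^{2} = 0$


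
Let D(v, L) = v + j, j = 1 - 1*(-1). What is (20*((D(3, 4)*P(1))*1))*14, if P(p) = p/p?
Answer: 1400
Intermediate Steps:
j = 2 (j = 1 + 1 = 2)
P(p) = 1
D(v, L) = 2 + v (D(v, L) = v + 2 = 2 + v)
(20*((D(3, 4)*P(1))*1))*14 = (20*(((2 + 3)*1)*1))*14 = (20*((5*1)*1))*14 = (20*(5*1))*14 = (20*5)*14 = 100*14 = 1400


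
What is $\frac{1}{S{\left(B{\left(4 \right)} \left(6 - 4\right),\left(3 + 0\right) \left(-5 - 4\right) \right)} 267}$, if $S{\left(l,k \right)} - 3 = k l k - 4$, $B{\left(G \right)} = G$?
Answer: $\frac{1}{1556877} \approx 6.4231 \cdot 10^{-7}$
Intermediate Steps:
$S{\left(l,k \right)} = -1 + l k^{2}$ ($S{\left(l,k \right)} = 3 + \left(k l k - 4\right) = 3 + \left(l k^{2} - 4\right) = 3 + \left(-4 + l k^{2}\right) = -1 + l k^{2}$)
$\frac{1}{S{\left(B{\left(4 \right)} \left(6 - 4\right),\left(3 + 0\right) \left(-5 - 4\right) \right)} 267} = \frac{1}{\left(-1 + 4 \left(6 - 4\right) \left(\left(3 + 0\right) \left(-5 - 4\right)\right)^{2}\right) 267} = \frac{1}{\left(-1 + 4 \cdot 2 \left(3 \left(-9\right)\right)^{2}\right) 267} = \frac{1}{\left(-1 + 8 \left(-27\right)^{2}\right) 267} = \frac{1}{\left(-1 + 8 \cdot 729\right) 267} = \frac{1}{\left(-1 + 5832\right) 267} = \frac{1}{5831 \cdot 267} = \frac{1}{1556877}$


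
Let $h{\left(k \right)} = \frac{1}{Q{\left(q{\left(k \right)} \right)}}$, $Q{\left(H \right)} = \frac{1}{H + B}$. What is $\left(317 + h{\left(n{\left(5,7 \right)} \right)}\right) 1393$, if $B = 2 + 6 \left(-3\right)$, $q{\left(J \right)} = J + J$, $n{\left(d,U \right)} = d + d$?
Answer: $447153$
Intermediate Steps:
$n{\left(d,U \right)} = 2 d$
$q{\left(J \right)} = 2 J$
$B = -16$ ($B = 2 - 18 = -16$)
$Q{\left(H \right)} = \frac{1}{-16 + H}$ ($Q{\left(H \right)} = \frac{1}{H - 16} = \frac{1}{-16 + H}$)
$h{\left(k \right)} = -16 + 2 k$ ($h{\left(k \right)} = \frac{1}{\frac{1}{-16 + 2 k}} = -16 + 2 k$)
$\left(317 + h{\left(n{\left(5,7 \right)} \right)}\right) 1393 = \left(317 - \left(16 - 2 \cdot 2 \cdot 5\right)\right) 1393 = \left(317 + \left(-16 + 2 \cdot 10\right)\right) 1393 = \left(317 + \left(-16 + 20\right)\right) 1393 = \left(317 + 4\right) 1393 = 321 \cdot 1393 = 447153$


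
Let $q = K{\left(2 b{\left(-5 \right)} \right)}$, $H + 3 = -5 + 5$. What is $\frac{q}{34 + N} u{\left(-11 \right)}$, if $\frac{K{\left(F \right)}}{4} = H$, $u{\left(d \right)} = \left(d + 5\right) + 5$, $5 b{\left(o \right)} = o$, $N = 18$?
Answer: $\frac{3}{13} \approx 0.23077$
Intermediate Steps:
$b{\left(o \right)} = \frac{o}{5}$
$H = -3$ ($H = -3 + \left(-5 + 5\right) = -3 + 0 = -3$)
$u{\left(d \right)} = 10 + d$ ($u{\left(d \right)} = \left(5 + d\right) + 5 = 10 + d$)
$K{\left(F \right)} = -12$ ($K{\left(F \right)} = 4 \left(-3\right) = -12$)
$q = -12$
$\frac{q}{34 + N} u{\left(-11 \right)} = \frac{1}{34 + 18} \left(-12\right) \left(10 - 11\right) = \frac{1}{52} \left(-12\right) \left(-1\right) = \left(- \frac{3}{13}\right) \left(-1\right) = \frac{3}{13}$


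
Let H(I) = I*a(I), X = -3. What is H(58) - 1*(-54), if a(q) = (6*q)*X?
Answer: -60498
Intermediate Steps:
a(q) = -18*q (a(q) = (6*q)*(-3) = -18*q)
H(I) = -18*I**2 (H(I) = I*(-18*I) = -18*I**2)
H(58) - 1*(-54) = -18*58**2 - 1*(-54) = -18*3364 + 54 = -60552 + 54 = -60498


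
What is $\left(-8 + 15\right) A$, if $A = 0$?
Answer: $0$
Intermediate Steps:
$\left(-8 + 15\right) A = \left(-8 + 15\right) 0 = 7 \cdot 0 = 0$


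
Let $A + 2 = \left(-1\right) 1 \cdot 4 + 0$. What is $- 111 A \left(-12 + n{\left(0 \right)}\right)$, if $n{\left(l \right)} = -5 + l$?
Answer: $-11322$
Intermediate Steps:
$A = -6$ ($A = -2 + \left(\left(-1\right) 1 \cdot 4 + 0\right) = -2 + \left(\left(-1\right) 4 + 0\right) = -2 + \left(-4 + 0\right) = -2 - 4 = -6$)
$- 111 A \left(-12 + n{\left(0 \right)}\right) = - 111 \left(- 6 \left(-12 + \left(-5 + 0\right)\right)\right) = - 111 \left(- 6 \left(-12 - 5\right)\right) = - 111 \left(\left(-6\right) \left(-17\right)\right) = \left(-111\right) 102 = -11322$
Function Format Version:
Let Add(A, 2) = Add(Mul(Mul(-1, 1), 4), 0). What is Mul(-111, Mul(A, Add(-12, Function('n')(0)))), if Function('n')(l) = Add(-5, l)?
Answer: -11322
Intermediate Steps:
A = -6 (A = Add(-2, Add(Mul(Mul(-1, 1), 4), 0)) = Add(-2, Add(Mul(-1, 4), 0)) = Add(-2, Add(-4, 0)) = Add(-2, -4) = -6)
Mul(-111, Mul(A, Add(-12, Function('n')(0)))) = Mul(-111, Mul(-6, Add(-12, Add(-5, 0)))) = Mul(-111, Mul(-6, Add(-12, -5))) = Mul(-111, Mul(-6, -17)) = Mul(-111, 102) = -11322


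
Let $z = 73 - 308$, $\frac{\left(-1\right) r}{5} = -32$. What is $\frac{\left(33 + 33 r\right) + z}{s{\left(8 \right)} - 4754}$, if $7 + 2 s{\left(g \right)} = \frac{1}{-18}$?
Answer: $- \frac{182808}{171271} \approx -1.0674$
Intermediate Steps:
$r = 160$ ($r = \left(-5\right) \left(-32\right) = 160$)
$s{\left(g \right)} = - \frac{127}{36}$ ($s{\left(g \right)} = - \frac{7}{2} + \frac{1}{2 \left(-18\right)} = - \frac{7}{2} + \frac{1}{2} \left(- \frac{1}{18}\right) = - \frac{7}{2} - \frac{1}{36} = - \frac{127}{36}$)
$z = -235$
$\frac{\left(33 + 33 r\right) + z}{s{\left(8 \right)} - 4754} = \frac{\left(33 + 33 \cdot 160\right) - 235}{- \frac{127}{36} - 4754} = \frac{\left(33 + 5280\right) - 235}{- \frac{171271}{36}} = \left(5313 - 235\right) \left(- \frac{36}{171271}\right) = 5078 \left(- \frac{36}{171271}\right) = - \frac{182808}{171271}$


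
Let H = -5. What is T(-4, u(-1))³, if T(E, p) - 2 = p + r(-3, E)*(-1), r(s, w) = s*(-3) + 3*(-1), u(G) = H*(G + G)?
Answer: 216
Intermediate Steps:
u(G) = -10*G (u(G) = -5*(G + G) = -10*G)
r(s, w) = -3 - 3*s (r(s, w) = -3*s - 3 = -3 - 3*s)
T(E, p) = -4 + p (T(E, p) = 2 + (p + (-3 - 3*(-3))*(-1)) = 2 + (p + (-3 + 9)*(-1)) = 2 + (p + 6*(-1)) = 2 + (p - 6) = 2 + (-6 + p) = -4 + p)
T(-4, u(-1))³ = (-4 - 10*(-1))³ = (-4 + 10)³ = 6³ = 216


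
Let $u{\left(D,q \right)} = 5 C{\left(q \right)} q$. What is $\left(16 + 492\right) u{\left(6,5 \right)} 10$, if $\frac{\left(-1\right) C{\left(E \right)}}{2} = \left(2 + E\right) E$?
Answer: $-8890000$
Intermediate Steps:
$C{\left(E \right)} = - 2 E \left(2 + E\right)$ ($C{\left(E \right)} = - 2 \left(2 + E\right) E = - 2 E \left(2 + E\right)$)
$u{\left(D,q \right)} = - 10 q^{2} \left(2 + q\right)$ ($u{\left(D,q \right)} = 5 \left(- 2 q \left(2 + q\right)\right) q = - 10 q \left(2 + q\right) q = - 10 q^{2} \left(2 + q\right)$)
$\left(16 + 492\right) u{\left(6,5 \right)} 10 = \left(16 + 492\right) 10 \cdot 5^{2} \left(-2 - 5\right) 10 = 508 \cdot 10 \cdot 25 \left(-2 - 5\right) 10 = 508 \cdot 10 \cdot 25 \left(-7\right) 10 = 508 \left(\left(-1750\right) 10\right) = 508 \left(-17500\right) = -8890000$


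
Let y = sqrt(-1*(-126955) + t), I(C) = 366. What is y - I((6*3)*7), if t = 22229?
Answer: -366 + 24*sqrt(259) ≈ 20.243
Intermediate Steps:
y = 24*sqrt(259) (y = sqrt(-1*(-126955) + 22229) = sqrt(126955 + 22229) = sqrt(149184) = 24*sqrt(259) ≈ 386.24)
y - I((6*3)*7) = 24*sqrt(259) - 1*366 = 24*sqrt(259) - 366 = -366 + 24*sqrt(259)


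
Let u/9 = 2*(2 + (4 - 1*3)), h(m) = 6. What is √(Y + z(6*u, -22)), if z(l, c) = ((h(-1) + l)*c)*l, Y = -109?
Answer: I*√2352349 ≈ 1533.7*I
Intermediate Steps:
u = 54 (u = 9*(2*(2 + (4 - 1*3))) = 9*(2*(2 + (4 - 3))) = 9*(2*(2 + 1)) = 9*(2*3) = 9*6 = 54)
z(l, c) = c*l*(6 + l) (z(l, c) = ((6 + l)*c)*l = (c*(6 + l))*l = c*l*(6 + l))
√(Y + z(6*u, -22)) = √(-109 - 22*6*54*(6 + 6*54)) = √(-109 - 22*324*(6 + 324)) = √(-109 - 22*324*330) = √(-109 - 2352240) = √(-2352349) = I*√2352349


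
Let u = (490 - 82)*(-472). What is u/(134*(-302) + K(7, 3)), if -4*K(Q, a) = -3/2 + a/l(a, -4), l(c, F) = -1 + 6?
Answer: 7703040/1618711 ≈ 4.7588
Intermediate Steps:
l(c, F) = 5
K(Q, a) = 3/8 - a/20 (K(Q, a) = -(-3/2 + a/5)/4 = 3/8 - a/20)
u = -192576 (u = 408*(-472) = -192576)
u/(134*(-302) + K(7, 3)) = -192576/(134*(-302) + (3/8 - 1/20*3)) = -192576/(-40468 + (3/8 - 3/20)) = -192576/(-40468 + 9/40) = -192576/(-1618711/40) = -192576*(-40/1618711) = 7703040/1618711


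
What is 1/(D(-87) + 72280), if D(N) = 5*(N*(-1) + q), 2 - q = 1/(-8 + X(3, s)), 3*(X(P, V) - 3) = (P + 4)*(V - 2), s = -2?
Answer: 43/3127190 ≈ 1.3750e-5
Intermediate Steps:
X(P, V) = 3 + (-2 + V)*(4 + P)/3 (X(P, V) = 3 + ((P + 4)*(V - 2))/3 = 3 + ((4 + P)*(-2 + V))/3 = 3 + ((-2 + V)*(4 + P))/3 = 3 + (-2 + V)*(4 + P)/3)
q = 89/43 (q = 2 - 1/(-8 + (1/3 - 2/3*3 + (4/3)*(-2) + (1/3)*3*(-2))) = 2 - 1/(-8 + (1/3 - 2 - 8/3 - 2)) = 2 - 1/(-8 - 19/3) = 2 - 1/(-43/3) = 2 - 1*(-3/43) = 2 + 3/43 = 89/43 ≈ 2.0698)
D(N) = 445/43 - 5*N (D(N) = 5*(N*(-1) + 89/43) = 5*(-N + 89/43) = 5*(89/43 - N) = 445/43 - 5*N)
1/(D(-87) + 72280) = 1/((445/43 - 5*(-87)) + 72280) = 1/((445/43 + 435) + 72280) = 1/(19150/43 + 72280) = 1/(3127190/43) = 43/3127190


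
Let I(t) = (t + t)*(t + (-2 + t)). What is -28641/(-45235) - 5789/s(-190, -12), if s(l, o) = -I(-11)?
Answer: 276987863/23884080 ≈ 11.597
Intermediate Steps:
I(t) = 2*t*(-2 + 2*t) (I(t) = (2*t)*(-2 + 2*t) = 2*t*(-2 + 2*t))
s(l, o) = -528 (s(l, o) = -4*(-11)*(-1 - 11) = -4*(-11)*(-12) = -1*528 = -528)
-28641/(-45235) - 5789/s(-190, -12) = -28641/(-45235) - 5789/(-528) = -28641*(-1/45235) - 5789*(-1/528) = 28641/45235 + 5789/528 = 276987863/23884080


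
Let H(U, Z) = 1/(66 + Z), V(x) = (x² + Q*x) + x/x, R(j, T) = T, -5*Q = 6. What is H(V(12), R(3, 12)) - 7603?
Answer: -593033/78 ≈ -7603.0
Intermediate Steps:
Q = -6/5 (Q = -⅕*6 = -6/5 ≈ -1.2000)
V(x) = 1 + x² - 6*x/5 (V(x) = (x² - 6*x/5) + x/x = (x² - 6*x/5) + 1 = 1 + x² - 6*x/5)
H(V(12), R(3, 12)) - 7603 = 1/(66 + 12) - 7603 = 1/78 - 7603 = -593033/78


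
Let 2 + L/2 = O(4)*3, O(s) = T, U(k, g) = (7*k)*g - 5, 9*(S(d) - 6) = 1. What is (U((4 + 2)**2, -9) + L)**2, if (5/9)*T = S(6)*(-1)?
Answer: 5489649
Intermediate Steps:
S(d) = 55/9 (S(d) = 6 + (1/9)*1 = 6 + 1/9 = 55/9)
U(k, g) = -5 + 7*g*k (U(k, g) = 7*g*k - 5 = -5 + 7*g*k)
T = -11 (T = 9*((55/9)*(-1))/5 = (9/5)*(-55/9) = -11)
O(s) = -11
L = -70 (L = -4 + 2*(-11*3) = -4 + 2*(-33) = -4 - 66 = -70)
(U((4 + 2)**2, -9) + L)**2 = ((-5 + 7*(-9)*(4 + 2)**2) - 70)**2 = ((-5 + 7*(-9)*6**2) - 70)**2 = ((-5 + 7*(-9)*36) - 70)**2 = ((-5 - 2268) - 70)**2 = (-2273 - 70)**2 = (-2343)**2 = 5489649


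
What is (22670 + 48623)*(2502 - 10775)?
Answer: -589806989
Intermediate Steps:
(22670 + 48623)*(2502 - 10775) = 71293*(-8273) = -589806989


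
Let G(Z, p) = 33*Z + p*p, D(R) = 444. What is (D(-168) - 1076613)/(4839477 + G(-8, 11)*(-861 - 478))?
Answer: -1076169/5030954 ≈ -0.21391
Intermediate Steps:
G(Z, p) = p**2 + 33*Z (G(Z, p) = 33*Z + p**2 = p**2 + 33*Z)
(D(-168) - 1076613)/(4839477 + G(-8, 11)*(-861 - 478)) = (444 - 1076613)/(4839477 + (11**2 + 33*(-8))*(-861 - 478)) = -1076169/(4839477 + (121 - 264)*(-1339)) = -1076169/(4839477 - 143*(-1339)) = -1076169/(4839477 + 191477) = -1076169/5030954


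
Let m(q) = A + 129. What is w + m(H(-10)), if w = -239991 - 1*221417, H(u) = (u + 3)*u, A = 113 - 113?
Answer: -461279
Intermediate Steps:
A = 0
H(u) = u*(3 + u) (H(u) = (3 + u)*u = u*(3 + u))
m(q) = 129 (m(q) = 0 + 129 = 129)
w = -461408 (w = -239991 - 221417 = -461408)
w + m(H(-10)) = -461408 + 129 = -461279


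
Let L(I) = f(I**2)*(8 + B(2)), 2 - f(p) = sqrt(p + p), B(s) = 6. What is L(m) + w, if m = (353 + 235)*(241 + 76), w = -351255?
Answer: -351227 - 2609544*sqrt(2) ≈ -4.0417e+6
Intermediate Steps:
f(p) = 2 - sqrt(2)*sqrt(p) (f(p) = 2 - sqrt(p + p) = 2 - sqrt(2*p) = 2 - sqrt(2)*sqrt(p))
m = 186396 (m = 588*317 = 186396)
L(I) = 28 - 14*sqrt(2)*sqrt(I**2) (L(I) = (2 - sqrt(2)*sqrt(I**2))*(8 + 6) = (2 - sqrt(2)*sqrt(I**2))*14 = 28 - 14*sqrt(2)*sqrt(I**2))
L(m) + w = (28 - 14*sqrt(2)*sqrt(186396**2)) - 351255 = (28 - 14*sqrt(2)*sqrt(34743468816)) - 351255 = (28 - 14*sqrt(2)*186396) - 351255 = (28 - 2609544*sqrt(2)) - 351255 = -351227 - 2609544*sqrt(2)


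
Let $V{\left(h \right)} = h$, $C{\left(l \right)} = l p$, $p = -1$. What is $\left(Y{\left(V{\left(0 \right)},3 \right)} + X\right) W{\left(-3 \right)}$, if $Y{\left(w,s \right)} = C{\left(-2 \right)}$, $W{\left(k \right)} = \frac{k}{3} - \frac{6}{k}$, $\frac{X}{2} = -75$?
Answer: $-148$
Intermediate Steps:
$X = -150$ ($X = 2 \left(-75\right) = -150$)
$C{\left(l \right)} = - l$ ($C{\left(l \right)} = l \left(-1\right) = - l$)
$W{\left(k \right)} = - \frac{6}{k} + \frac{k}{3}$ ($W{\left(k \right)} = k \frac{1}{3} - \frac{6}{k} = \frac{k}{3} - \frac{6}{k} = - \frac{6}{k} + \frac{k}{3}$)
$Y{\left(w,s \right)} = 2$ ($Y{\left(w,s \right)} = \left(-1\right) \left(-2\right) = 2$)
$\left(Y{\left(V{\left(0 \right)},3 \right)} + X\right) W{\left(-3 \right)} = \left(2 - 150\right) \left(- \frac{6}{-3} + \frac{1}{3} \left(-3\right)\right) = - 148 \left(\left(-6\right) \left(- \frac{1}{3}\right) - 1\right) = - 148 \left(2 - 1\right) = \left(-148\right) 1 = -148$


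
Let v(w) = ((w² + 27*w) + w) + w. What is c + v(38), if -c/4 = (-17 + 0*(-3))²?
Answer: 1390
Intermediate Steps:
v(w) = w² + 29*w (v(w) = (w² + 28*w) + w = w² + 29*w)
c = -1156 (c = -4*(-17 + 0*(-3))² = -4*(-17 + 0)² = -4*(-17)² = -4*289 = -1156)
c + v(38) = -1156 + 38*(29 + 38) = -1156 + 38*67 = -1156 + 2546 = 1390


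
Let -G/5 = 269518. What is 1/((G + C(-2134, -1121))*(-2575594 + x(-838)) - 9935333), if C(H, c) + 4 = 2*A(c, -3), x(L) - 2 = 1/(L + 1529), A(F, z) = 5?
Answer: 691/2398334293019361 ≈ 2.8812e-13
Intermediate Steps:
G = -1347590 (G = -5*269518 = -1347590)
x(L) = 2 + 1/(1529 + L) (x(L) = 2 + 1/(L + 1529) = 2 + 1/(1529 + L))
C(H, c) = 6 (C(H, c) = -4 + 2*5 = -4 + 10 = 6)
1/((G + C(-2134, -1121))*(-2575594 + x(-838)) - 9935333) = 1/((-1347590 + 6)*(-2575594 + (3059 + 2*(-838))/(1529 - 838)) - 9935333) = 1/(-1347584*(-2575594 + (3059 - 1676)/691) - 9935333) = 1/(-1347584*(-2575594 + (1/691)*1383) - 9935333) = 1/(-1347584*(-2575594 + 1383/691) - 9935333) = 1/(-1347584*(-1779734071/691) - 9935333) = 1/(2398341158334464/691 - 9935333) = 1/(2398334293019361/691) = 691/2398334293019361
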